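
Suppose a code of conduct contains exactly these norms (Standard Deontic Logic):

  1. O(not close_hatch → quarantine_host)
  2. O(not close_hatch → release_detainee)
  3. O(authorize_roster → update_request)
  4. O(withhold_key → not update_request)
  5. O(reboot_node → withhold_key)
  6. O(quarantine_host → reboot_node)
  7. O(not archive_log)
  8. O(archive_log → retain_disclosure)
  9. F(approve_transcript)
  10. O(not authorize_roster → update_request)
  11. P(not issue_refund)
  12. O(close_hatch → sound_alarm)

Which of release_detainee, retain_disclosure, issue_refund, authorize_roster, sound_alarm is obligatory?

sound_alarm

Premises 10 and 3 are O(not authorize_roster → update_request) and O(authorize_roster → update_request); every ideal world satisfies not authorize_roster or authorize_roster, so in either case update_request holds — hence O(update_request).
Premise 4 is O(withhold_key → not update_request); contrapositively O(update_request → not withhold_key). Since O(update_request) holds, K gives O(not withhold_key).
Premise 5, O(reboot_node → withhold_key), contraposes to O(not withhold_key → not reboot_node); with O(not withhold_key) we get O(not reboot_node).
Premise 6 is O(quarantine_host → reboot_node); contrapositively O(not reboot_node → not quarantine_host). Since O(not reboot_node) holds, K gives O(not quarantine_host).
The contrapositive of premise 1 (O(not close_hatch → quarantine_host)) is O(not quarantine_host → close_hatch), and O(not quarantine_host) is already established, so O(close_hatch).
From O(close_hatch) and premise 12, O(close_hatch → sound_alarm), we obtain O(sound_alarm).
So O(sound_alarm) holds — sound_alarm is obligatory. None of the other listed options is made obligatory by any chain of premises.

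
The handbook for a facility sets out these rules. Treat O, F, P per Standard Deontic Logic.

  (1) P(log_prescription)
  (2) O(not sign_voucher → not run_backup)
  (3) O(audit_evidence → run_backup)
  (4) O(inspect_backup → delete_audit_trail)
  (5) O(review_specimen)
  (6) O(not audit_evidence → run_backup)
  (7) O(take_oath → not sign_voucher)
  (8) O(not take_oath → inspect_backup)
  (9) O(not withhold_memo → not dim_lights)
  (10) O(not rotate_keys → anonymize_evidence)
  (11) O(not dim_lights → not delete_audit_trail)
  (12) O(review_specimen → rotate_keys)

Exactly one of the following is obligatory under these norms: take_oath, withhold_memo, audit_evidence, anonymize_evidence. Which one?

Premises 6 and 3 cover both cases: O(not audit_evidence → run_backup) and O(audit_evidence → run_backup). Since not audit_evidence ∨ audit_evidence is a tautology, O(run_backup) follows.
Premise 2, O(not sign_voucher → not run_backup), contraposes to O(run_backup → sign_voucher); with O(run_backup) we get O(sign_voucher).
Premise 7 is O(take_oath → not sign_voucher); contrapositively O(sign_voucher → not take_oath). Since O(sign_voucher) holds, K gives O(not take_oath).
With premise 8, O(not take_oath → inspect_backup), the K-axiom yields O(inspect_backup).
With premise 4, O(inspect_backup → delete_audit_trail), the K-axiom yields O(delete_audit_trail).
Premise 11, O(not dim_lights → not delete_audit_trail), contraposes to O(delete_audit_trail → dim_lights); with O(delete_audit_trail) we get O(dim_lights).
Premise 9 is O(not withhold_memo → not dim_lights); contrapositively O(dim_lights → withhold_memo). Since O(dim_lights) holds, K gives O(withhold_memo).
So O(withhold_memo) holds — withhold_memo is obligatory. None of the other listed options is made obligatory by any chain of premises.

withhold_memo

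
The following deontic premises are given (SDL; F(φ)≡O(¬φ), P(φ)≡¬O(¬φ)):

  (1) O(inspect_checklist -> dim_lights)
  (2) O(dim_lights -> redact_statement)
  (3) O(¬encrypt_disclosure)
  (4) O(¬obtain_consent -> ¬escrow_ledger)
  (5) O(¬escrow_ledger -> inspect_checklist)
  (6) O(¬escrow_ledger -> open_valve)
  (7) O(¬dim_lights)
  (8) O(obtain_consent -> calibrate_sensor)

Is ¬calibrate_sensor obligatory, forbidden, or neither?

Forbidden

From premise 7 we have O(¬dim_lights).
The contrapositive of premise 1 (O(inspect_checklist -> dim_lights)) is O(¬dim_lights -> ¬inspect_checklist), and O(¬dim_lights) is already established, so O(¬inspect_checklist).
Premise 5, O(¬escrow_ledger -> inspect_checklist), contraposes to O(¬inspect_checklist -> escrow_ledger); with O(¬inspect_checklist) we get O(escrow_ledger).
The contrapositive of premise 4 (O(¬obtain_consent -> ¬escrow_ledger)) is O(escrow_ledger -> obtain_consent), and O(escrow_ledger) is already established, so O(obtain_consent).
Premise 8 is O(obtain_consent -> calibrate_sensor); since O(obtain_consent), deontic closure gives O(calibrate_sensor).
Premises 2, 3, 6 do not contribute to this derivation.
Thus O(calibrate_sensor), which is F(¬calibrate_sensor): ¬calibrate_sensor is forbidden.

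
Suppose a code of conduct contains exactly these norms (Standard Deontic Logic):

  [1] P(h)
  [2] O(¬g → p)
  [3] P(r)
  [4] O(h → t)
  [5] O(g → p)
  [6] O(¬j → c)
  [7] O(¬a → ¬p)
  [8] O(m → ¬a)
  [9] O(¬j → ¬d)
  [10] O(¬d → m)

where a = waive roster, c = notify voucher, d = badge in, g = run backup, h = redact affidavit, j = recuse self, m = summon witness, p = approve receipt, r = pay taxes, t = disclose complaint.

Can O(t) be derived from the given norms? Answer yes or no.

No

Premise 4 is O(h → t), but O(h) is not derivable from the premises (the permission P(h) asserts only ¬O(¬h), not O(h)), so it does not yield O(t).
No other premise forces O(t). An ideal world satisfying every premise can still have t false, so O(t) is not derivable.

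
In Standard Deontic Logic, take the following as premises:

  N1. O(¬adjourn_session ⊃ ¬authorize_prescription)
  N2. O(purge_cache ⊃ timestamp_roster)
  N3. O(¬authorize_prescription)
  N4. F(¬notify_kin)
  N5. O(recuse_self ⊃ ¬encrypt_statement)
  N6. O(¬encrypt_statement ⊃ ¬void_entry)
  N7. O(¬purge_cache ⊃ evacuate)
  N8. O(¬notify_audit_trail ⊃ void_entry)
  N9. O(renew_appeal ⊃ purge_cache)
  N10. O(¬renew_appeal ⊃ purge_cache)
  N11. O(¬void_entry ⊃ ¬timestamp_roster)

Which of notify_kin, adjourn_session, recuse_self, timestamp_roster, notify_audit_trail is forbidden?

By case analysis on renew_appeal: premise 9 gives O(renew_appeal ⊃ purge_cache) and premise 10 gives O(¬renew_appeal ⊃ purge_cache), so O(purge_cache) either way.
With premise 2, O(purge_cache ⊃ timestamp_roster), the K-axiom yields O(timestamp_roster).
The contrapositive of premise 11 (O(¬void_entry ⊃ ¬timestamp_roster)) is O(timestamp_roster ⊃ void_entry), and O(timestamp_roster) is already established, so O(void_entry).
Premise 6 is O(¬encrypt_statement ⊃ ¬void_entry); contrapositively O(void_entry ⊃ encrypt_statement). Since O(void_entry) holds, K gives O(encrypt_statement).
Premise 5 is O(recuse_self ⊃ ¬encrypt_statement); contrapositively O(encrypt_statement ⊃ ¬recuse_self). Since O(encrypt_statement) holds, K gives O(¬recuse_self).
So O(¬recuse_self) holds, i.e. recuse_self is forbidden. None of the other listed options is forbidden under the premises.

recuse_self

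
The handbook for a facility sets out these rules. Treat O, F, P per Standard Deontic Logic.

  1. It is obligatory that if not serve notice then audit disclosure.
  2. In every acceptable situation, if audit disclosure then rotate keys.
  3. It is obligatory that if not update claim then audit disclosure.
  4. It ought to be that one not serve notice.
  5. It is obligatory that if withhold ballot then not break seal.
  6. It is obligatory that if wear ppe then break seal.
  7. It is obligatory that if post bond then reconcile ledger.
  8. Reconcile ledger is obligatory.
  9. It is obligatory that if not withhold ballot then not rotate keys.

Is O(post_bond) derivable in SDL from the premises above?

No

Premise 7 is O(post_bond → reconcile_ledger); even if O(reconcile_ledger) held, inferring O(post_bond) would be affirming the consequent — invalid.
No other premise forces O(post_bond). An ideal world satisfying every premise can still have post_bond false, so O(post_bond) is not derivable.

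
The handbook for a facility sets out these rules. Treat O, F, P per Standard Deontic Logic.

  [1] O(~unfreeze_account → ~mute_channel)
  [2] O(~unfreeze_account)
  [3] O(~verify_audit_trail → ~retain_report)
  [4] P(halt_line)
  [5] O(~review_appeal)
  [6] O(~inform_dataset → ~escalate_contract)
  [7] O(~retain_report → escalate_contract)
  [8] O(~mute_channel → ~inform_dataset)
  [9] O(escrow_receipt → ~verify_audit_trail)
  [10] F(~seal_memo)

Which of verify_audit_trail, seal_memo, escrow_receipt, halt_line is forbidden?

escrow_receipt

Premise 2 gives O(~unfreeze_account).
Premise 1 is O(~unfreeze_account → ~mute_channel); since O(~unfreeze_account), deontic closure gives O(~mute_channel).
Applying K to premise 8 (O(~mute_channel → ~inform_dataset)) and O(~mute_channel) yields O(~inform_dataset).
Premise 6 is O(~inform_dataset → ~escalate_contract); since O(~inform_dataset), deontic closure gives O(~escalate_contract).
The contrapositive of premise 7 (O(~retain_report → escalate_contract)) is O(~escalate_contract → retain_report), and O(~escalate_contract) is already established, so O(retain_report).
Premise 3, O(~verify_audit_trail → ~retain_report), contraposes to O(retain_report → verify_audit_trail); with O(retain_report) we get O(verify_audit_trail).
Premise 9, O(escrow_receipt → ~verify_audit_trail), contraposes to O(verify_audit_trail → ~escrow_receipt); with O(verify_audit_trail) we get O(~escrow_receipt).
So O(~escrow_receipt) holds, i.e. escrow_receipt is forbidden. None of the other listed options is forbidden under the premises.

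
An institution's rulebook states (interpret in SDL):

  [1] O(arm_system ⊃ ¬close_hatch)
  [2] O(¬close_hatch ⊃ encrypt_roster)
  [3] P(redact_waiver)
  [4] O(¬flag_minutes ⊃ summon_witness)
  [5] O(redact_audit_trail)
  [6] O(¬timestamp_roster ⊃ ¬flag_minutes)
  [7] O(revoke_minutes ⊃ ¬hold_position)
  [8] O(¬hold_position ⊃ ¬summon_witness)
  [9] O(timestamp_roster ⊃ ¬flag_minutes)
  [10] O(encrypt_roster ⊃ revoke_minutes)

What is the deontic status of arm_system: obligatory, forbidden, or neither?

Premises 6 and 9 are O(¬timestamp_roster ⊃ ¬flag_minutes) and O(timestamp_roster ⊃ ¬flag_minutes); every ideal world satisfies ¬timestamp_roster or timestamp_roster, so in either case ¬flag_minutes holds — hence O(¬flag_minutes).
Applying K to premise 4 (O(¬flag_minutes ⊃ summon_witness)) and O(¬flag_minutes) yields O(summon_witness).
Premise 8 is O(¬hold_position ⊃ ¬summon_witness); contrapositively O(summon_witness ⊃ hold_position). Since O(summon_witness) holds, K gives O(hold_position).
Premise 7 is O(revoke_minutes ⊃ ¬hold_position); contrapositively O(hold_position ⊃ ¬revoke_minutes). Since O(hold_position) holds, K gives O(¬revoke_minutes).
Premise 10 is O(encrypt_roster ⊃ revoke_minutes); contrapositively O(¬revoke_minutes ⊃ ¬encrypt_roster). Since O(¬revoke_minutes) holds, K gives O(¬encrypt_roster).
The contrapositive of premise 2 (O(¬close_hatch ⊃ encrypt_roster)) is O(¬encrypt_roster ⊃ close_hatch), and O(¬encrypt_roster) is already established, so O(close_hatch).
Premise 1, O(arm_system ⊃ ¬close_hatch), contraposes to O(close_hatch ⊃ ¬arm_system); with O(close_hatch) we get O(¬arm_system).
Premises 3, 5 do not contribute to this derivation.
Thus O(¬arm_system), which is F(arm_system): arm_system is forbidden.

Forbidden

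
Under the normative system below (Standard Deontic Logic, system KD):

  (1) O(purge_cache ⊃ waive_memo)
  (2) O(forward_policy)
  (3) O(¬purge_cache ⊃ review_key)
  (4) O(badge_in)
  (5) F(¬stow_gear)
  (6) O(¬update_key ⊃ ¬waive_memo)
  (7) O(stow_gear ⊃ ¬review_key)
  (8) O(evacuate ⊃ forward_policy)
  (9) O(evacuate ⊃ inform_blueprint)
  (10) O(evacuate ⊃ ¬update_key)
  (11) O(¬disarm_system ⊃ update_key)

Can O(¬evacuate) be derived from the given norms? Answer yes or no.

Yes

Premise 5, F(¬stow_gear), is equivalent to O(stow_gear).
Applying K to premise 7 (O(stow_gear ⊃ ¬review_key)) and O(stow_gear) yields O(¬review_key).
The contrapositive of premise 3 (O(¬purge_cache ⊃ review_key)) is O(¬review_key ⊃ purge_cache), and O(¬review_key) is already established, so O(purge_cache).
Applying K to premise 1 (O(purge_cache ⊃ waive_memo)) and O(purge_cache) yields O(waive_memo).
Premise 6, O(¬update_key ⊃ ¬waive_memo), contraposes to O(waive_memo ⊃ update_key); with O(waive_memo) we get O(update_key).
The contrapositive of premise 10 (O(evacuate ⊃ ¬update_key)) is O(update_key ⊃ ¬evacuate), and O(update_key) is already established, so O(¬evacuate).
Premises 2, 4, 8, 9, 11 do not contribute to this derivation.
So O(¬evacuate) follows.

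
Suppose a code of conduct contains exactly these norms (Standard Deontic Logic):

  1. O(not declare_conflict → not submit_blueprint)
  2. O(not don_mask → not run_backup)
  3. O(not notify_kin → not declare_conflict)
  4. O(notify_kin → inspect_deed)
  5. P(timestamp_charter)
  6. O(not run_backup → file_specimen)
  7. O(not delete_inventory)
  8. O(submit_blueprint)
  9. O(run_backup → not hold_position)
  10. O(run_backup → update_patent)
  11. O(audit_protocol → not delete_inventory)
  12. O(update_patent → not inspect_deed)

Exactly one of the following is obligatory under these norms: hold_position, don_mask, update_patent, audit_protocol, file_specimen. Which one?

Premise 8 gives O(submit_blueprint).
The contrapositive of premise 1 (O(not declare_conflict → not submit_blueprint)) is O(submit_blueprint → declare_conflict), and O(submit_blueprint) is already established, so O(declare_conflict).
Premise 3, O(not notify_kin → not declare_conflict), contraposes to O(declare_conflict → notify_kin); with O(declare_conflict) we get O(notify_kin).
Applying K to premise 4 (O(notify_kin → inspect_deed)) and O(notify_kin) yields O(inspect_deed).
Premise 12, O(update_patent → not inspect_deed), contraposes to O(inspect_deed → not update_patent); with O(inspect_deed) we get O(not update_patent).
Premise 10, O(run_backup → update_patent), contraposes to O(not update_patent → not run_backup); with O(not update_patent) we get O(not run_backup).
With premise 6, O(not run_backup → file_specimen), the K-axiom yields O(file_specimen).
So O(file_specimen) holds — file_specimen is obligatory. None of the other listed options is made obligatory by any chain of premises.

file_specimen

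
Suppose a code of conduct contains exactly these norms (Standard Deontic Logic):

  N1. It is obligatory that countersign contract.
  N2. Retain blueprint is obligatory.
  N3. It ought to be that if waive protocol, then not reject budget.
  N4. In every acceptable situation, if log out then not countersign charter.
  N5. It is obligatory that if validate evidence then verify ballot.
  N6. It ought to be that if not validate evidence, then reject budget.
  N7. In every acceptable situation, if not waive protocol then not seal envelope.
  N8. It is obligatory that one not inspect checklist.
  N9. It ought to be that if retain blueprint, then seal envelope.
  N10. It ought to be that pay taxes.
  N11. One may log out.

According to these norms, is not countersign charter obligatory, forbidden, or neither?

Premise 4 is O(log_out → ¬countersign_charter), but O(log_out) is not derivable from the premises (the permission P(log_out) asserts only ¬O(¬log_out), not O(log_out)), so it does not yield O(¬countersign_charter).
No premise or chain of K-axiom applications forces O(¬countersign_charter), and none forces O(countersign_charter). So ¬countersign_charter is neither obligatory nor forbidden under these norms.

Neither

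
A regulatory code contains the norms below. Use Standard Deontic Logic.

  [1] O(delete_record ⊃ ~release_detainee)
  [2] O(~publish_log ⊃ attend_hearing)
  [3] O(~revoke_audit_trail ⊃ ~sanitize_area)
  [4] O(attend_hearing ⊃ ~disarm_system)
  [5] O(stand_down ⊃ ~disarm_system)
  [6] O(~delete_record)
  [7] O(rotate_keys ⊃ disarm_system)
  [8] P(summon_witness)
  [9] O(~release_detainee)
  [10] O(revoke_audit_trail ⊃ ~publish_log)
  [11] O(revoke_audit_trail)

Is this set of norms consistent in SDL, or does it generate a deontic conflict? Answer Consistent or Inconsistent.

Consistent

Premise 1 is O(delete_record ⊃ ~release_detainee); even if O(~release_detainee) held, inferring O(delete_record) would be affirming the consequent — invalid.
So O(delete_record) is not derivable, and the apparent clash with O(~delete_record) does not arise.
A world satisfying every obligation exists (e.g. attend_hearing=true, delete_record=false, disarm_system=false, publish_log=false, release_detainee=false, revoke_audit_trail=true, rotate_keys=false, sanitize_area=false, stand_down=false, summon_witness=false); no atom is both obligatory and forbidden, so the set is consistent.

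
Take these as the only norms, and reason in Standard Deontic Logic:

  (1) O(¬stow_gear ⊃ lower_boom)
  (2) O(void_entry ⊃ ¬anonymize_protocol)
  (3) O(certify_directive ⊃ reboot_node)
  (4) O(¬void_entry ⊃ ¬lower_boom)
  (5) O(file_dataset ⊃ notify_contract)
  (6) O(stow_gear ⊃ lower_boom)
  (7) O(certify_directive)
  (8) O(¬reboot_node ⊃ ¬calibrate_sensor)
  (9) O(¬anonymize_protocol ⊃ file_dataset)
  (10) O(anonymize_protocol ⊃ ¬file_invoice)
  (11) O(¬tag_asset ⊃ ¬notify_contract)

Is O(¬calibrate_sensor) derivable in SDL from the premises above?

No

Premise 8 is O(¬reboot_node ⊃ ¬calibrate_sensor), but O(¬reboot_node) is not derivable from the premises, so it does not yield O(¬calibrate_sensor).
No other premise forces O(¬calibrate_sensor). An ideal world satisfying every premise can still have ¬calibrate_sensor false, so O(¬calibrate_sensor) is not derivable.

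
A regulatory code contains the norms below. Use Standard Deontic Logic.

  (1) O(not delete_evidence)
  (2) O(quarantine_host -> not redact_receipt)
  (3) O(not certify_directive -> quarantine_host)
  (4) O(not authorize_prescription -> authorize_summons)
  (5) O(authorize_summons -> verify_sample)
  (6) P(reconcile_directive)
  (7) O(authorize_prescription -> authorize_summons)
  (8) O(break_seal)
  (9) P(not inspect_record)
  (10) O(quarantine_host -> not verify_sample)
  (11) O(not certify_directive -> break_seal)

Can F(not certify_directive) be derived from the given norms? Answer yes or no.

Yes

Premises 4 and 7 are O(not authorize_prescription -> authorize_summons) and O(authorize_prescription -> authorize_summons); every ideal world satisfies not authorize_prescription or authorize_prescription, so in either case authorize_summons holds — hence O(authorize_summons).
Applying K to premise 5 (O(authorize_summons -> verify_sample)) and O(authorize_summons) yields O(verify_sample).
Premise 10 is O(quarantine_host -> not verify_sample); contrapositively O(verify_sample -> not quarantine_host). Since O(verify_sample) holds, K gives O(not quarantine_host).
Premise 3 is O(not certify_directive -> quarantine_host); contrapositively O(not quarantine_host -> certify_directive). Since O(not quarantine_host) holds, K gives O(certify_directive).
Premises 1, 2, 6, 8, 9, 11 do not contribute to this derivation.
So O(certify_directive) holds, i.e. F(not certify_directive). The claim follows.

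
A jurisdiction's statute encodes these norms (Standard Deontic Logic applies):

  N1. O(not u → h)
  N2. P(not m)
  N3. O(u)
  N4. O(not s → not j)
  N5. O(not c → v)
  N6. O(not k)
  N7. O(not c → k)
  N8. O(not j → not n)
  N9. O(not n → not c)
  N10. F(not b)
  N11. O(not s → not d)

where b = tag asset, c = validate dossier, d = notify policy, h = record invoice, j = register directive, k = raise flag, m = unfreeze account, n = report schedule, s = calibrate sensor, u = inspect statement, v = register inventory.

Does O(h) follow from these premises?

Premise 1 is O(not u → h), but O(not u) is not derivable from the premises, so it does not yield O(h).
No other premise forces O(h). An ideal world satisfying every premise can still have h false, so O(h) is not derivable.

No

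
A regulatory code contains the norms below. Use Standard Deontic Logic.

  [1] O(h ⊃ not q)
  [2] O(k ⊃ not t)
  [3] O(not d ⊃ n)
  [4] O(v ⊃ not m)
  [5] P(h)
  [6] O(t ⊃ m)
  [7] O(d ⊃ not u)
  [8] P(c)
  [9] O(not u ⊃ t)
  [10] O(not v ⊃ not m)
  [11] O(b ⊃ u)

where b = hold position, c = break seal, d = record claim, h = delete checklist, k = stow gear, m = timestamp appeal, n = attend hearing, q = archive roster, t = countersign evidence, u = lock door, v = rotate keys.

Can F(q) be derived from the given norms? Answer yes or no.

Premise 1 is O(h ⊃ not q), but O(h) is not derivable from the premises (the permission P(h) asserts only not O(not h), not O(h)), so it does not yield O(not q).
No other premise forces O(not q). An ideal world satisfying every premise can still have q true, so F(q) is not derivable.

No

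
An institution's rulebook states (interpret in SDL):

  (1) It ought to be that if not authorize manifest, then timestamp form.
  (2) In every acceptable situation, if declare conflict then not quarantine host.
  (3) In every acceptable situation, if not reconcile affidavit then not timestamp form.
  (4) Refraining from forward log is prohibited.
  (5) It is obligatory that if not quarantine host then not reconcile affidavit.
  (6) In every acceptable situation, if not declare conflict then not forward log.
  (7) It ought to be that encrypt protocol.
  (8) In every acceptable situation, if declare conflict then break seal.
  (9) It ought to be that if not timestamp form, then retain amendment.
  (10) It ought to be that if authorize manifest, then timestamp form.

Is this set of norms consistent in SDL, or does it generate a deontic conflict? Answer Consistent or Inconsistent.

By case analysis on authorize_manifest: premise 10 gives O(authorize_manifest → timestamp_form) and premise 1 gives O(¬authorize_manifest → timestamp_form), so O(timestamp_form) either way.
Premise 3, O(¬reconcile_affidavit → ¬timestamp_form), contraposes to O(timestamp_form → reconcile_affidavit); with O(timestamp_form) we get O(reconcile_affidavit).
Premise 5 is O(¬quarantine_host → ¬reconcile_affidavit); contrapositively O(reconcile_affidavit → quarantine_host). Since O(reconcile_affidavit) holds, K gives O(quarantine_host).
The contrapositive of premise 2 (O(declare_conflict → ¬quarantine_host)) is O(quarantine_host → ¬declare_conflict), and O(quarantine_host) is already established, so O(¬declare_conflict).
Premise 6 is O(¬declare_conflict → ¬forward_log); since O(¬declare_conflict), deontic closure gives O(¬forward_log).
Yet premise 4 is F(¬forward_log), i.e. O(forward_log).
We now have both O(¬forward_log) and O(forward_log) — forward_log is simultaneously obligatory and forbidden, violating the D-axiom.

Inconsistent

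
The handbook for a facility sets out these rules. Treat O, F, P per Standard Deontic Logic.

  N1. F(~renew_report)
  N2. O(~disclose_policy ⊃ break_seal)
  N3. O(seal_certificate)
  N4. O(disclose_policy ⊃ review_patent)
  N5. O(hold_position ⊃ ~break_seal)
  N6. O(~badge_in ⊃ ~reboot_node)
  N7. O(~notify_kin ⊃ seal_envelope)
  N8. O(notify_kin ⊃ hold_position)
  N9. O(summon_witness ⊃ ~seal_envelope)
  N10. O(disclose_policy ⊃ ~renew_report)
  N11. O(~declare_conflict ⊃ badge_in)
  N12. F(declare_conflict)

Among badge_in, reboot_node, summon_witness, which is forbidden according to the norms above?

summon_witness

Premise 1, F(~renew_report), is equivalent to O(renew_report).
Premise 10, O(disclose_policy ⊃ ~renew_report), contraposes to O(renew_report ⊃ ~disclose_policy); with O(renew_report) we get O(~disclose_policy).
With premise 2, O(~disclose_policy ⊃ break_seal), the K-axiom yields O(break_seal).
Premise 5, O(hold_position ⊃ ~break_seal), contraposes to O(break_seal ⊃ ~hold_position); with O(break_seal) we get O(~hold_position).
Premise 8, O(notify_kin ⊃ hold_position), contraposes to O(~hold_position ⊃ ~notify_kin); with O(~hold_position) we get O(~notify_kin).
From O(~notify_kin) and premise 7, O(~notify_kin ⊃ seal_envelope), we obtain O(seal_envelope).
Premise 9, O(summon_witness ⊃ ~seal_envelope), contraposes to O(seal_envelope ⊃ ~summon_witness); with O(seal_envelope) we get O(~summon_witness).
So O(~summon_witness) holds, i.e. summon_witness is forbidden. None of the other listed options is forbidden under the premises.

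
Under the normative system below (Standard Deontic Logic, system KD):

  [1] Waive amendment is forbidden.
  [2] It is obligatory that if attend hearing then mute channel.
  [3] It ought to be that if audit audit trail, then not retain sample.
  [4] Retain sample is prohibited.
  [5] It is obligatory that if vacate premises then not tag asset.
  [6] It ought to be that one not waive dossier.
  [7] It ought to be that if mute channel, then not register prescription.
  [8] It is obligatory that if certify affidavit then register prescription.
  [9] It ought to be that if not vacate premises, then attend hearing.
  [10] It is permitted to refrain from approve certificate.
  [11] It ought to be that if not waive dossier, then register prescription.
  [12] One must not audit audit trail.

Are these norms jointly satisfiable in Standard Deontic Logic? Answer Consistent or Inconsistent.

Premise 3 is O(audit_audit_trail → ¬retain_sample); even if O(¬retain_sample) held, inferring O(audit_audit_trail) would be affirming the consequent — invalid.
So O(audit_audit_trail) is not derivable, and the apparent clash with O(¬audit_audit_trail) does not arise.
A world satisfying every obligation exists (e.g. approve_certificate=false, attend_hearing=false, audit_audit_trail=false, certify_affidavit=false, mute_channel=false, register_prescription=true, retain_sample=false, tag_asset=false, vacate_premises=true, waive_amendment=false, waive_dossier=false); no atom is both obligatory and forbidden, so the set is consistent.

Consistent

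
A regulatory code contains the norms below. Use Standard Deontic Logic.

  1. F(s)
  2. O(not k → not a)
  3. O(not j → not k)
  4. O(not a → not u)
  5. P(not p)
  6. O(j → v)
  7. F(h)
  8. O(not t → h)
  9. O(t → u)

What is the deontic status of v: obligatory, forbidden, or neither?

Premise 7 is F(h), i.e. O(not h).
Premise 8, O(not t → h), contraposes to O(not h → t); with O(not h) we get O(t).
With premise 9, O(t → u), the K-axiom yields O(u).
Premise 4 is O(not a → not u); contrapositively O(u → a). Since O(u) holds, K gives O(a).
The contrapositive of premise 2 (O(not k → not a)) is O(a → k), and O(a) is already established, so O(k).
Premise 3 is O(not j → not k); contrapositively O(k → j). Since O(k) holds, K gives O(j).
With premise 6, O(j → v), the K-axiom yields O(v).
Premises 1, 5 do not contribute to this derivation.
Hence v is obligatory.

Obligatory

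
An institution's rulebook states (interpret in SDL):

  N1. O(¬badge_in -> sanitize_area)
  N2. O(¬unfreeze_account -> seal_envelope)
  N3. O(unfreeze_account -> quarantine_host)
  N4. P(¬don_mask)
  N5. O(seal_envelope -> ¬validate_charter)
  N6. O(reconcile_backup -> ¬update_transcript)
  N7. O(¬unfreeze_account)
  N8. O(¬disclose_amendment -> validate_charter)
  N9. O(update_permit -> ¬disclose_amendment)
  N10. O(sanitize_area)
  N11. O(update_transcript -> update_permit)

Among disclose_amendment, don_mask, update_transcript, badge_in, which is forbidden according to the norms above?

update_transcript

From premise 7 we have O(¬unfreeze_account).
From O(¬unfreeze_account) and premise 2, O(¬unfreeze_account -> seal_envelope), we obtain O(seal_envelope).
Premise 5 is O(seal_envelope -> ¬validate_charter); since O(seal_envelope), deontic closure gives O(¬validate_charter).
The contrapositive of premise 8 (O(¬disclose_amendment -> validate_charter)) is O(¬validate_charter -> disclose_amendment), and O(¬validate_charter) is already established, so O(disclose_amendment).
Premise 9, O(update_permit -> ¬disclose_amendment), contraposes to O(disclose_amendment -> ¬update_permit); with O(disclose_amendment) we get O(¬update_permit).
Premise 11, O(update_transcript -> update_permit), contraposes to O(¬update_permit -> ¬update_transcript); with O(¬update_permit) we get O(¬update_transcript).
So O(¬update_transcript) holds, i.e. update_transcript is forbidden. None of the other listed options is forbidden under the premises.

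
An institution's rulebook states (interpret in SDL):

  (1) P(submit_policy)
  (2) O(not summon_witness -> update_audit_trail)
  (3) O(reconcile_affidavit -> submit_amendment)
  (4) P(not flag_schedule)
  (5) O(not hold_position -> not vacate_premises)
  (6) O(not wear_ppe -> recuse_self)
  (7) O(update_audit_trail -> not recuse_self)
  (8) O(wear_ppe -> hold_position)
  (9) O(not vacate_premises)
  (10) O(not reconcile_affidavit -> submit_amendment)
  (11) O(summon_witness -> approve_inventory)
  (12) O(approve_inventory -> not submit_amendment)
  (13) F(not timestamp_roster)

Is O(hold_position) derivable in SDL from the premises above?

By case analysis on not reconcile_affidavit: premise 10 gives O(not reconcile_affidavit -> submit_amendment) and premise 3 gives O(reconcile_affidavit -> submit_amendment), so O(submit_amendment) either way.
The contrapositive of premise 12 (O(approve_inventory -> not submit_amendment)) is O(submit_amendment -> not approve_inventory), and O(submit_amendment) is already established, so O(not approve_inventory).
Premise 11, O(summon_witness -> approve_inventory), contraposes to O(not approve_inventory -> not summon_witness); with O(not approve_inventory) we get O(not summon_witness).
From O(not summon_witness) and premise 2, O(not summon_witness -> update_audit_trail), we obtain O(update_audit_trail).
From O(update_audit_trail) and premise 7, O(update_audit_trail -> not recuse_self), we obtain O(not recuse_self).
The contrapositive of premise 6 (O(not wear_ppe -> recuse_self)) is O(not recuse_self -> wear_ppe), and O(not recuse_self) is already established, so O(wear_ppe).
With premise 8, O(wear_ppe -> hold_position), the K-axiom yields O(hold_position).
Premises 1, 4, 5, 9, 13 do not contribute to this derivation.
So O(hold_position) follows.

Yes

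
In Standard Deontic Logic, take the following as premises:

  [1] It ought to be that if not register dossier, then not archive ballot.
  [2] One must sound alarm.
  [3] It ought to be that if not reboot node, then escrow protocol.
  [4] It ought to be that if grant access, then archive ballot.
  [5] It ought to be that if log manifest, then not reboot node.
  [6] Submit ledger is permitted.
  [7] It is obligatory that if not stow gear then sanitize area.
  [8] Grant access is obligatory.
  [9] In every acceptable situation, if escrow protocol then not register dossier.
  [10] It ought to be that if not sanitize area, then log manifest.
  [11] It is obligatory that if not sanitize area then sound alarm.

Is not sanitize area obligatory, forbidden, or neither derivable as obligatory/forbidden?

From premise 8 we have O(grant_access).
Applying K to premise 4 (O(grant_access → archive_ballot)) and O(grant_access) yields O(archive_ballot).
Premise 1, O(¬register_dossier → ¬archive_ballot), contraposes to O(archive_ballot → register_dossier); with O(archive_ballot) we get O(register_dossier).
Premise 9, O(escrow_protocol → ¬register_dossier), contraposes to O(register_dossier → ¬escrow_protocol); with O(register_dossier) we get O(¬escrow_protocol).
Premise 3, O(¬reboot_node → escrow_protocol), contraposes to O(¬escrow_protocol → reboot_node); with O(¬escrow_protocol) we get O(reboot_node).
Premise 5, O(log_manifest → ¬reboot_node), contraposes to O(reboot_node → ¬log_manifest); with O(reboot_node) we get O(¬log_manifest).
Premise 10, O(¬sanitize_area → log_manifest), contraposes to O(¬log_manifest → sanitize_area); with O(¬log_manifest) we get O(sanitize_area).
Premises 2, 6, 7, 11 do not contribute to this derivation.
Thus O(sanitize_area), which is F(¬sanitize_area): ¬sanitize_area is forbidden.

Forbidden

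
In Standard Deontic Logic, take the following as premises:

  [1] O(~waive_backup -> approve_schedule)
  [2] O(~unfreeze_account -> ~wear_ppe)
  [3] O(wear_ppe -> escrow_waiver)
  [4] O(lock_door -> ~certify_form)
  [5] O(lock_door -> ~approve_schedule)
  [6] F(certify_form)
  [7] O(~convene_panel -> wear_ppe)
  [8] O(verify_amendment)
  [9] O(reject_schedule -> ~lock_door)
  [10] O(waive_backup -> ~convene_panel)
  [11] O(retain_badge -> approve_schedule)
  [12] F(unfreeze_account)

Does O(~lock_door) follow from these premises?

Yes

Premise 12 is F(unfreeze_account), i.e. O(~unfreeze_account).
With premise 2, O(~unfreeze_account -> ~wear_ppe), the K-axiom yields O(~wear_ppe).
Premise 7, O(~convene_panel -> wear_ppe), contraposes to O(~wear_ppe -> convene_panel); with O(~wear_ppe) we get O(convene_panel).
Premise 10 is O(waive_backup -> ~convene_panel); contrapositively O(convene_panel -> ~waive_backup). Since O(convene_panel) holds, K gives O(~waive_backup).
With premise 1, O(~waive_backup -> approve_schedule), the K-axiom yields O(approve_schedule).
Premise 5 is O(lock_door -> ~approve_schedule); contrapositively O(approve_schedule -> ~lock_door). Since O(approve_schedule) holds, K gives O(~lock_door).
Premises 3, 4, 6, 8, 9, 11 do not contribute to this derivation.
So O(~lock_door) follows.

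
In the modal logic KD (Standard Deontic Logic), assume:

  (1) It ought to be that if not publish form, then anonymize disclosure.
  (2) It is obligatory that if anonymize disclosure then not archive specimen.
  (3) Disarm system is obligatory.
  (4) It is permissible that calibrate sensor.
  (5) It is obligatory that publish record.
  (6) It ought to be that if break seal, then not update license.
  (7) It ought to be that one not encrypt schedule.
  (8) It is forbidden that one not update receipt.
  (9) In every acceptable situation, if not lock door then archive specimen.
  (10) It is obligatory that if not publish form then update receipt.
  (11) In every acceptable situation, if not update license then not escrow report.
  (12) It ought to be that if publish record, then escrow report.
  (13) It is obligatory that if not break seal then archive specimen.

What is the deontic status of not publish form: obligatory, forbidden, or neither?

Forbidden

Premise 5 gives O(publish_record).
Applying K to premise 12 (O(publish_record → escrow_report)) and O(publish_record) yields O(escrow_report).
Premise 11, O(¬update_license → ¬escrow_report), contraposes to O(escrow_report → update_license); with O(escrow_report) we get O(update_license).
Premise 6 is O(break_seal → ¬update_license); contrapositively O(update_license → ¬break_seal). Since O(update_license) holds, K gives O(¬break_seal).
With premise 13, O(¬break_seal → archive_specimen), the K-axiom yields O(archive_specimen).
Premise 2 is O(anonymize_disclosure → ¬archive_specimen); contrapositively O(archive_specimen → ¬anonymize_disclosure). Since O(archive_specimen) holds, K gives O(¬anonymize_disclosure).
Premise 1 is O(¬publish_form → anonymize_disclosure); contrapositively O(¬anonymize_disclosure → publish_form). Since O(¬anonymize_disclosure) holds, K gives O(publish_form).
Premises 3, 4, 7, 8, 9, 10 do not contribute to this derivation.
Thus O(publish_form), which is F(¬publish_form): ¬publish_form is forbidden.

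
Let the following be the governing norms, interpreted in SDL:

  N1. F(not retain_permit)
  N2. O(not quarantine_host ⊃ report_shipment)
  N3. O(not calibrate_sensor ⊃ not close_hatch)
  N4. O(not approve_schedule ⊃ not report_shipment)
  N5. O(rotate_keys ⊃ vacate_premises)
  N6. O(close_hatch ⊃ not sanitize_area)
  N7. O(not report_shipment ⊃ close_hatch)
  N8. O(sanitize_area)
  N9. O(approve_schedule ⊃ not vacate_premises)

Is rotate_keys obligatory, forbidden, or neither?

Forbidden

Premise 8 gives O(sanitize_area).
Premise 6 is O(close_hatch ⊃ not sanitize_area); contrapositively O(sanitize_area ⊃ not close_hatch). Since O(sanitize_area) holds, K gives O(not close_hatch).
Premise 7, O(not report_shipment ⊃ close_hatch), contraposes to O(not close_hatch ⊃ report_shipment); with O(not close_hatch) we get O(report_shipment).
Premise 4 is O(not approve_schedule ⊃ not report_shipment); contrapositively O(report_shipment ⊃ approve_schedule). Since O(report_shipment) holds, K gives O(approve_schedule).
With premise 9, O(approve_schedule ⊃ not vacate_premises), the K-axiom yields O(not vacate_premises).
Premise 5, O(rotate_keys ⊃ vacate_premises), contraposes to O(not vacate_premises ⊃ not rotate_keys); with O(not vacate_premises) we get O(not rotate_keys).
Premises 1, 2, 3 do not contribute to this derivation.
Thus O(not rotate_keys), which is F(rotate_keys): rotate_keys is forbidden.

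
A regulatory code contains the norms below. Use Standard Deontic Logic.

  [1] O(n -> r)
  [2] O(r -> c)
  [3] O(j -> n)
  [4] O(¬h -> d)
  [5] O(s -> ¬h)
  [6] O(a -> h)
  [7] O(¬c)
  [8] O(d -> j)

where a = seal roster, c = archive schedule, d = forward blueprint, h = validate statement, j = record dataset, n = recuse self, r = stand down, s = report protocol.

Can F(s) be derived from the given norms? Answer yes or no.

Yes

From premise 7 we have O(¬c).
The contrapositive of premise 2 (O(r -> c)) is O(¬c -> ¬r), and O(¬c) is already established, so O(¬r).
The contrapositive of premise 1 (O(n -> r)) is O(¬r -> ¬n), and O(¬r) is already established, so O(¬n).
Premise 3, O(j -> n), contraposes to O(¬n -> ¬j); with O(¬n) we get O(¬j).
The contrapositive of premise 8 (O(d -> j)) is O(¬j -> ¬d), and O(¬j) is already established, so O(¬d).
Premise 4 is O(¬h -> d); contrapositively O(¬d -> h). Since O(¬d) holds, K gives O(h).
The contrapositive of premise 5 (O(s -> ¬h)) is O(h -> ¬s), and O(h) is already established, so O(¬s).
Premise 6 does not contribute to this derivation.
So O(¬s) holds, i.e. F(s). The claim follows.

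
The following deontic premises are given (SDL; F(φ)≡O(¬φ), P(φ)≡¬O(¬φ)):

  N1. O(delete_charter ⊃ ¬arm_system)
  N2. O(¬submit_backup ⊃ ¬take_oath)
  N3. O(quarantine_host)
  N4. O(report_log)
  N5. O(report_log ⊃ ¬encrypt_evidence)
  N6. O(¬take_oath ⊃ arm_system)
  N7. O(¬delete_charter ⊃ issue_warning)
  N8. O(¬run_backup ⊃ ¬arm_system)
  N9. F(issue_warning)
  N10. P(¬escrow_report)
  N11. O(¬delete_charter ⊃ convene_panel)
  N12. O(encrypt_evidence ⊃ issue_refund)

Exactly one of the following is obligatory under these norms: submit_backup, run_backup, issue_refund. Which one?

submit_backup

Premise 9, F(issue_warning), is equivalent to O(¬issue_warning).
Premise 7, O(¬delete_charter ⊃ issue_warning), contraposes to O(¬issue_warning ⊃ delete_charter); with O(¬issue_warning) we get O(delete_charter).
From O(delete_charter) and premise 1, O(delete_charter ⊃ ¬arm_system), we obtain O(¬arm_system).
The contrapositive of premise 6 (O(¬take_oath ⊃ arm_system)) is O(¬arm_system ⊃ take_oath), and O(¬arm_system) is already established, so O(take_oath).
The contrapositive of premise 2 (O(¬submit_backup ⊃ ¬take_oath)) is O(take_oath ⊃ submit_backup), and O(take_oath) is already established, so O(submit_backup).
So O(submit_backup) holds — submit_backup is obligatory. None of the other listed options is made obligatory by any chain of premises.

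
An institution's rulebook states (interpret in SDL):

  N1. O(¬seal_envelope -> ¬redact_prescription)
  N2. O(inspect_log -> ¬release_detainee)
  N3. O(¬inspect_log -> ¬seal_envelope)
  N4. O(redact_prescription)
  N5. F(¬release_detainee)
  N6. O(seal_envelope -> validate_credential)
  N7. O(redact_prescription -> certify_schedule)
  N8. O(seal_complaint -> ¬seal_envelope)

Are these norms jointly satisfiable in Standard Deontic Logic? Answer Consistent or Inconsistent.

Inconsistent

Premise 5 is F(¬release_detainee), i.e. O(release_detainee).
Premise 2 is O(inspect_log -> ¬release_detainee); contrapositively O(release_detainee -> ¬inspect_log). Since O(release_detainee) holds, K gives O(¬inspect_log).
From O(¬inspect_log) and premise 3, O(¬inspect_log -> ¬seal_envelope), we obtain O(¬seal_envelope).
From O(¬seal_envelope) and premise 1, O(¬seal_envelope -> ¬redact_prescription), we obtain O(¬redact_prescription).
But premise 4 directly asserts O(redact_prescription).
We now have both O(¬redact_prescription) and O(redact_prescription) — redact_prescription is simultaneously obligatory and forbidden, violating the D-axiom.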